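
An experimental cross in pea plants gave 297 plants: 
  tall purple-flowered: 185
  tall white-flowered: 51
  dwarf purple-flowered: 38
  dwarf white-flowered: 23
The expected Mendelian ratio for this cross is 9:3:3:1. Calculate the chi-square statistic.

8.999

Under the 9:3:3:1 hypothesis (Σ ratio = 16, N = 297):
  tall purple-flowered: 297 × 9/16 = 167.0625
  tall white-flowered: 297 × 3/16 = 55.6875
  dwarf purple-flowered: 297 × 3/16 = 55.6875
  dwarf white-flowered: 297 × 1/16 = 18.5625
χ² = Σ (O − E)² / E
  tall purple-flowered: (185 − 167.0625)² / 167.0625 = 1.9259
  tall white-flowered: (51 − 55.6875)² / 55.6875 = 0.3946
  dwarf purple-flowered: (38 − 55.6875)² / 55.6875 = 5.6179
  dwarf white-flowered: (23 − 18.5625)² / 18.5625 = 1.0608
χ² = 1.9259 + 0.3946 + 5.6179 + 1.0608 = 8.9992 ≈ 8.999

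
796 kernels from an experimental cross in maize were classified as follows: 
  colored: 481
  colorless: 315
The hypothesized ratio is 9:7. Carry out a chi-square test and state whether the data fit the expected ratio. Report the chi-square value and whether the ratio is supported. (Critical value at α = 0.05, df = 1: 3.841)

5.644; not consistent

The 9:7 ratio has 16 parts, so with N = 796 the expected counts are:
  colored: 796 × 9/16 = 447.75
  colorless: 796 × 7/16 = 348.25
χ² = Σ (O − E)² / E
  colored: (481 − 447.75)² / 447.75 = 2.4692
  colorless: (315 − 348.25)² / 348.25 = 3.1746
χ² = 2.4692 + 3.1746 = 5.6438 ≈ 5.644
Degrees of freedom = 2 − 1 = 1; critical value at α = 0.05 is 3.841.
Since 5.644 > 3.841, we reject the null hypothesis — the data do not fit the 9:7 ratio.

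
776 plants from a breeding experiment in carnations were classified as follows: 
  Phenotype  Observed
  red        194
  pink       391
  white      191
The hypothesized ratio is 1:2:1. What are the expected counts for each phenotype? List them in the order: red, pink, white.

Total ratio parts = 4. Expected numbers out of 776:
  red: 776 × 1/4 = 194
  pink: 776 × 2/4 = 388
  white: 776 × 1/4 = 194

194, 388, 194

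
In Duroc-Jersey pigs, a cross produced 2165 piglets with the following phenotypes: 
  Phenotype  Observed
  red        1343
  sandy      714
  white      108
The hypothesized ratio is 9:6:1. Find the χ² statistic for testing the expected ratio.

30.181

Total ratio parts = 16. Expected numbers out of 2165:
  red: 2165 × 9/16 = 1217.8125
  sandy: 2165 × 6/16 = 811.875
  white: 2165 × 1/16 = 135.3125
χ² = Σ (O − E)² / E
  red: (1343 − 1217.8125)² / 1217.8125 = 12.8689
  sandy: (714 − 811.875)² / 811.875 = 11.7992
  white: (108 − 135.3125)² / 135.3125 = 5.5130
χ² = 12.8689 + 11.7992 + 5.5130 = 30.1811 ≈ 30.181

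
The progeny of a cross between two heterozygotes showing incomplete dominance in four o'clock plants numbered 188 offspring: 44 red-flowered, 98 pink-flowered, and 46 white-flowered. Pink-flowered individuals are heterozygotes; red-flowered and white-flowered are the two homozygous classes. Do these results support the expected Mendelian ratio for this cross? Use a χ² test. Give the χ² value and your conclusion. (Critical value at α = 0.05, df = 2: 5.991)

With incomplete dominance, a heterozygote × heterozygote cross gives a 1:2:1 phenotypic ratio.
Total ratio parts = 4. Expected numbers out of 188:
  red-flowered: 188 × 1/4 = 47
  pink-flowered: 188 × 2/4 = 94
  white-flowered: 188 × 1/4 = 47
χ² = Σ (O − E)² / E
  red-flowered: (44 − 47)² / 47 = 0.1915
  pink-flowered: (98 − 94)² / 94 = 0.1702
  white-flowered: (46 − 47)² / 47 = 0.0213
χ² = 0.1915 + 0.1702 + 0.0213 = 0.383
Degrees of freedom = 3 − 1 = 2; critical value at α = 0.05 is 5.991.
Since 0.383 < 5.991, we fail to reject the null hypothesis — the data are consistent with the 1:2:1 ratio.

0.383; consistent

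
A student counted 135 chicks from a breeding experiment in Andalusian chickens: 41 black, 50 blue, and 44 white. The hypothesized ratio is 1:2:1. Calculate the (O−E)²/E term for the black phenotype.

Expected counts for N = 135 under a 1:2:1 ratio (total parts = 4):
  black: 135 × 1/4 = 33.75
  blue: 135 × 2/4 = 67.5
  white: 135 × 1/4 = 33.75
Contribution of black: (41 − 33.75)² / 33.75 = 1.5574

1.557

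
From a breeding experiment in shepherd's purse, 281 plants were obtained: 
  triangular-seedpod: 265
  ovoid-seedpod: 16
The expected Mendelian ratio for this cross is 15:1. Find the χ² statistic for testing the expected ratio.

0.148

Expected counts for N = 281 under a 15:1 ratio (total parts = 16):
  triangular-seedpod: 281 × 15/16 = 263.4375
  ovoid-seedpod: 281 × 1/16 = 17.5625
χ² = Σ (O − E)² / E
  triangular-seedpod: (265 − 263.4375)² / 263.4375 = 0.0093
  ovoid-seedpod: (16 − 17.5625)² / 17.5625 = 0.1390
χ² = 0.0093 + 0.1390 = 0.1483 ≈ 0.148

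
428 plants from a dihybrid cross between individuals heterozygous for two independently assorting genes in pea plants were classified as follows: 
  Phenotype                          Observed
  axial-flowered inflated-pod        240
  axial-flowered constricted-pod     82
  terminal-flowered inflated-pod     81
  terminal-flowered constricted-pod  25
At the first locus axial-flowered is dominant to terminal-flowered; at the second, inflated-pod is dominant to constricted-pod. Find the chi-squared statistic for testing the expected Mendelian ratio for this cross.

A dihybrid F₂ with independent assortment and complete dominance at both loci gives a 9:3:3:1 phenotypic ratio.
The 9:3:3:1 ratio has 16 parts, so with N = 428 the expected counts are:
  axial-flowered inflated-pod: 428 × 9/16 = 240.75
  axial-flowered constricted-pod: 428 × 3/16 = 80.25
  terminal-flowered inflated-pod: 428 × 3/16 = 80.25
  terminal-flowered constricted-pod: 428 × 1/16 = 26.75
χ² = Σ (O − E)² / E
  axial-flowered inflated-pod: (240 − 240.75)² / 240.75 = 0.0023
  axial-flowered constricted-pod: (82 − 80.25)² / 80.25 = 0.0382
  terminal-flowered inflated-pod: (81 − 80.25)² / 80.25 = 0.0070
  terminal-flowered constricted-pod: (25 − 26.75)² / 26.75 = 0.1145
χ² = 0.0023 + 0.0382 + 0.0070 + 0.1145 = 0.162

0.162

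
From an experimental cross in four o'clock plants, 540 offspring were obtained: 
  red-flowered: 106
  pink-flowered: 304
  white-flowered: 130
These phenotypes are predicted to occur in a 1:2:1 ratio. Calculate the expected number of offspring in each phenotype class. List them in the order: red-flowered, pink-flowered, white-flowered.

Total ratio parts = 4. Expected numbers out of 540:
  red-flowered: 540 × 1/4 = 135
  pink-flowered: 540 × 2/4 = 270
  white-flowered: 540 × 1/4 = 135

135, 270, 135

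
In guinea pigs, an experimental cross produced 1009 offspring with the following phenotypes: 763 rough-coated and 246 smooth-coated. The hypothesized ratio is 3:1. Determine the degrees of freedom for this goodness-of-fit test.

A goodness-of-fit test with 2 phenotype classes has df = 2 − 1 = 1.

1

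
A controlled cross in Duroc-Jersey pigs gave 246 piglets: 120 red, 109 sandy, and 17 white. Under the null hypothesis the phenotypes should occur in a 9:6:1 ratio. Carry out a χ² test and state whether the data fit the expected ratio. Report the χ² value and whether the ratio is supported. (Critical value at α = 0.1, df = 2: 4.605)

The 9:6:1 ratio has 16 parts, so with N = 246 the expected counts are:
  red: 246 × 9/16 = 138.375
  sandy: 246 × 6/16 = 92.25
  white: 246 × 1/16 = 15.375
χ² = Σ (O − E)² / E
  red: (120 − 138.375)² / 138.375 = 2.4400
  sandy: (109 − 92.25)² / 92.25 = 3.0413
  white: (17 − 15.375)² / 15.375 = 0.1717
χ² = 2.4400 + 3.0413 + 0.1717 = 5.653
Degrees of freedom = 3 − 1 = 2; critical value at α = 0.1 is 4.605.
Since 5.653 > 4.605, we reject the null hypothesis — the data do not fit the 9:6:1 ratio.

5.653; not consistent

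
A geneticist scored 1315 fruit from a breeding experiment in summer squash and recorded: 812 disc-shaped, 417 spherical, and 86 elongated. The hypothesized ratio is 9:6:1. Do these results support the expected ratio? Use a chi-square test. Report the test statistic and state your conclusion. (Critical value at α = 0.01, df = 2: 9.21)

Under the 9:6:1 hypothesis (Σ ratio = 16, N = 1315):
  disc-shaped: 1315 × 9/16 = 739.6875
  spherical: 1315 × 6/16 = 493.125
  elongated: 1315 × 1/16 = 82.1875
χ² = Σ (O − E)² / E
  disc-shaped: (812 − 739.6875)² / 739.6875 = 7.0693
  spherical: (417 − 493.125)² / 493.125 = 11.7516
  elongated: (86 − 82.1875)² / 82.1875 = 0.1769
χ² = 7.0693 + 11.7516 + 0.1769 = 18.9978 ≈ 18.998
Degrees of freedom = 3 − 1 = 2; critical value at α = 0.01 is 9.21.
Since 18.998 > 9.21, we reject the null hypothesis — the data do not fit the 9:6:1 ratio.

18.998; not consistent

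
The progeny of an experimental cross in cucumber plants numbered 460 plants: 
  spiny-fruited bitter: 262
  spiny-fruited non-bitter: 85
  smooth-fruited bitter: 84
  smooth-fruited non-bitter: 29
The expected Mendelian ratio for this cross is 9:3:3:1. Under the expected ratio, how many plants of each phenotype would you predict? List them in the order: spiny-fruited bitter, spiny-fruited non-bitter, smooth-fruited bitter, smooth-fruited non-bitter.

Total ratio parts = 16. Expected numbers out of 460:
  spiny-fruited bitter: 460 × 9/16 = 258.75
  spiny-fruited non-bitter: 460 × 3/16 = 86.25
  smooth-fruited bitter: 460 × 3/16 = 86.25
  smooth-fruited non-bitter: 460 × 1/16 = 28.75

258.75, 86.25, 86.25, 28.75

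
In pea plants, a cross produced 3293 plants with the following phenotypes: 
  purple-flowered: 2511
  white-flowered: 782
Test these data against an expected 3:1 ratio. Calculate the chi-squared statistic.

2.756

Expected counts for N = 3293 under a 3:1 ratio (total parts = 4):
  purple-flowered: 3293 × 3/4 = 2469.75
  white-flowered: 3293 × 1/4 = 823.25
χ² = Σ (O − E)² / E
  purple-flowered: (2511 − 2469.75)² / 2469.75 = 0.6890
  white-flowered: (782 − 823.25)² / 823.25 = 2.0669
χ² = 0.6890 + 2.0669 = 2.7559 ≈ 2.756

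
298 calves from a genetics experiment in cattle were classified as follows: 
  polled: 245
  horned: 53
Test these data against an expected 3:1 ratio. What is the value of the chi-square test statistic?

Expected counts for N = 298 under a 3:1 ratio (total parts = 4):
  polled: 298 × 3/4 = 223.5
  horned: 298 × 1/4 = 74.5
χ² = Σ (O − E)² / E
  polled: (245 − 223.5)² / 223.5 = 2.0682
  horned: (53 − 74.5)² / 74.5 = 6.2047
χ² = 2.0682 + 6.2047 = 8.2729 ≈ 8.273

8.273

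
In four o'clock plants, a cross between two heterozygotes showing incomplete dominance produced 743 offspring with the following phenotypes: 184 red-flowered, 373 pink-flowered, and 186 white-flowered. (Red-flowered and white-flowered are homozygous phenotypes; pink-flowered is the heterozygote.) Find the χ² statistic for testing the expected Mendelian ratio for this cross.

With incomplete dominance, a heterozygote × heterozygote cross gives a 1:2:1 phenotypic ratio.
Total ratio parts = 4. Expected numbers out of 743:
  red-flowered: 743 × 1/4 = 185.75
  pink-flowered: 743 × 2/4 = 371.5
  white-flowered: 743 × 1/4 = 185.75
χ² = Σ (O − E)² / E
  red-flowered: (184 − 185.75)² / 185.75 = 0.0165
  pink-flowered: (373 − 371.5)² / 371.5 = 0.0061
  white-flowered: (186 − 185.75)² / 185.75 = 0.0003
χ² = 0.0165 + 0.0061 + 0.0003 = 0.0229 ≈ 0.023

0.023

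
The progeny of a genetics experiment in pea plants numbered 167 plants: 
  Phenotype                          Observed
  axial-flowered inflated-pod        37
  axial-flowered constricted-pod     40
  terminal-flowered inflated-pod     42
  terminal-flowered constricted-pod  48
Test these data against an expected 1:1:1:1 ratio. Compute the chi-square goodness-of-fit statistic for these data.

The 1:1:1:1 ratio has 4 parts, so with N = 167 the expected counts are:
  axial-flowered inflated-pod: 167 × 1/4 = 41.75
  axial-flowered constricted-pod: 167 × 1/4 = 41.75
  terminal-flowered inflated-pod: 167 × 1/4 = 41.75
  terminal-flowered constricted-pod: 167 × 1/4 = 41.75
χ² = Σ (O − E)² / E
  axial-flowered inflated-pod: (37 − 41.75)² / 41.75 = 0.5404
  axial-flowered constricted-pod: (40 − 41.75)² / 41.75 = 0.0734
  terminal-flowered inflated-pod: (42 − 41.75)² / 41.75 = 0.0015
  terminal-flowered constricted-pod: (48 − 41.75)² / 41.75 = 0.9356
χ² = 0.5404 + 0.0734 + 0.0015 + 0.9356 = 1.5509 ≈ 1.551

1.551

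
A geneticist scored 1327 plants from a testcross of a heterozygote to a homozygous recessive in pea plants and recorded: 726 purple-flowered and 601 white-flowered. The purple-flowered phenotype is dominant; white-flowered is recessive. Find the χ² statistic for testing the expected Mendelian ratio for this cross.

11.775

A testcross of a heterozygote (Aa × aa) gives a 1:1 phenotypic ratio.
The 1:1 ratio has 2 parts, so with N = 1327 the expected counts are:
  purple-flowered: 1327 × 1/2 = 663.5
  white-flowered: 1327 × 1/2 = 663.5
χ² = Σ (O − E)² / E
  purple-flowered: (726 − 663.5)² / 663.5 = 5.8873
  white-flowered: (601 − 663.5)² / 663.5 = 5.8873
χ² = 5.8873 + 5.8873 = 11.7746 ≈ 11.775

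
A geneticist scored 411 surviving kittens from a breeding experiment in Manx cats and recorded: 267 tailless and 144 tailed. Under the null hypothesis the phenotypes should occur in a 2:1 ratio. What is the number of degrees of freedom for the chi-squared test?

1

A goodness-of-fit test with 2 phenotype classes has df = 2 − 1 = 1.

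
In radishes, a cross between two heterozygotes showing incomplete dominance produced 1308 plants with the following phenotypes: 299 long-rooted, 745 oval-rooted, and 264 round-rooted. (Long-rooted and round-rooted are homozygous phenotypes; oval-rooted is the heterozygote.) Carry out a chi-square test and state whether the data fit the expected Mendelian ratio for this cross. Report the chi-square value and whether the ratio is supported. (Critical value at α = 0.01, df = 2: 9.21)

With incomplete dominance, a heterozygote × heterozygote cross gives a 1:2:1 phenotypic ratio.
Expected counts for N = 1308 under a 1:2:1 ratio (total parts = 4):
  long-rooted: 1308 × 1/4 = 327
  oval-rooted: 1308 × 2/4 = 654
  round-rooted: 1308 × 1/4 = 327
χ² = Σ (O − E)² / E
  long-rooted: (299 − 327)² / 327 = 2.3976
  oval-rooted: (745 − 654)² / 654 = 12.6621
  round-rooted: (264 − 327)² / 327 = 12.1376
χ² = 2.3976 + 12.6621 + 12.1376 = 27.1973 ≈ 27.197
Degrees of freedom = 3 − 1 = 2; critical value at α = 0.01 is 9.21.
Since 27.197 > 9.21, we reject the null hypothesis — the data do not fit the 1:2:1 ratio.

27.197; not consistent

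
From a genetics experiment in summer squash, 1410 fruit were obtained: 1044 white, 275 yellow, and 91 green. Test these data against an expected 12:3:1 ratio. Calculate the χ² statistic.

The 12:3:1 ratio has 16 parts, so with N = 1410 the expected counts are:
  white: 1410 × 12/16 = 1057.5
  yellow: 1410 × 3/16 = 264.375
  green: 1410 × 1/16 = 88.125
χ² = Σ (O − E)² / E
  white: (1044 − 1057.5)² / 1057.5 = 0.1723
  yellow: (275 − 264.375)² / 264.375 = 0.4270
  green: (91 − 88.125)² / 88.125 = 0.0938
χ² = 0.1723 + 0.4270 + 0.0938 = 0.6931 ≈ 0.693

0.693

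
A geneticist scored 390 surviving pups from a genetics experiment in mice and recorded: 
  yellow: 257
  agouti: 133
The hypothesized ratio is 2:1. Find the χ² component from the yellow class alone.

0.035

Under the 2:1 hypothesis (Σ ratio = 3, N = 390):
  yellow: 390 × 2/3 = 260
  agouti: 390 × 1/3 = 130
Contribution of yellow: (257 − 260)² / 260 = 0.0346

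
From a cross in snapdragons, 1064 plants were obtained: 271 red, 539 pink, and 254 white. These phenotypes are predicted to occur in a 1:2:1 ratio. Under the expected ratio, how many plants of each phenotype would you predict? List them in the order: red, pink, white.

266, 532, 266

Under the 1:2:1 hypothesis (Σ ratio = 4, N = 1064):
  red: 1064 × 1/4 = 266
  pink: 1064 × 2/4 = 532
  white: 1064 × 1/4 = 266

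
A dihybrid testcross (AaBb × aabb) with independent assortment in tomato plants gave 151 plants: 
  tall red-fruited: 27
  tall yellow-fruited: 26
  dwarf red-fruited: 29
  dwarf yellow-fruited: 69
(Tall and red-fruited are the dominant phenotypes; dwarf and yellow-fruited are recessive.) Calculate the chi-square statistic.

34.616

A dihybrid testcross with independent assortment gives a 1:1:1:1 ratio.
Total ratio parts = 4. Expected numbers out of 151:
  tall red-fruited: 151 × 1/4 = 37.75
  tall yellow-fruited: 151 × 1/4 = 37.75
  dwarf red-fruited: 151 × 1/4 = 37.75
  dwarf yellow-fruited: 151 × 1/4 = 37.75
χ² = Σ (O − E)² / E
  tall red-fruited: (27 − 37.75)² / 37.75 = 3.0613
  tall yellow-fruited: (26 − 37.75)² / 37.75 = 3.6573
  dwarf red-fruited: (29 − 37.75)² / 37.75 = 2.0281
  dwarf yellow-fruited: (69 − 37.75)² / 37.75 = 25.8692
χ² = 3.0613 + 3.6573 + 2.0281 + 25.8692 = 34.6159 ≈ 34.616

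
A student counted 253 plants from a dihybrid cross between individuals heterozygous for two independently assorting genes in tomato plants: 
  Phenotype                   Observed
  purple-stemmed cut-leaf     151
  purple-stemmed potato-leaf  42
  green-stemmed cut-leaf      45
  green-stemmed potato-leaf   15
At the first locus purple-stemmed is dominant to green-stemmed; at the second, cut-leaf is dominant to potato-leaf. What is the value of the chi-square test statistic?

1.321

A dihybrid F₂ with independent assortment and complete dominance at both loci gives a 9:3:3:1 phenotypic ratio.
Under the 9:3:3:1 hypothesis (Σ ratio = 16, N = 253):
  purple-stemmed cut-leaf: 253 × 9/16 = 142.3125
  purple-stemmed potato-leaf: 253 × 3/16 = 47.4375
  green-stemmed cut-leaf: 253 × 3/16 = 47.4375
  green-stemmed potato-leaf: 253 × 1/16 = 15.8125
χ² = Σ (O − E)² / E
  purple-stemmed cut-leaf: (151 − 142.3125)² / 142.3125 = 0.5303
  purple-stemmed potato-leaf: (42 − 47.4375)² / 47.4375 = 0.6233
  green-stemmed cut-leaf: (45 − 47.4375)² / 47.4375 = 0.1252
  green-stemmed potato-leaf: (15 − 15.8125)² / 15.8125 = 0.0417
χ² = 0.5303 + 0.6233 + 0.1252 + 0.0417 = 1.3205 ≈ 1.321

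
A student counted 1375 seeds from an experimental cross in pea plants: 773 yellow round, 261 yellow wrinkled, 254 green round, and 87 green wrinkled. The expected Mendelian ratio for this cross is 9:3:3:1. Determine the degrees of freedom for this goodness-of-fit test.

A goodness-of-fit test with 4 phenotype classes has df = 4 − 1 = 3.

3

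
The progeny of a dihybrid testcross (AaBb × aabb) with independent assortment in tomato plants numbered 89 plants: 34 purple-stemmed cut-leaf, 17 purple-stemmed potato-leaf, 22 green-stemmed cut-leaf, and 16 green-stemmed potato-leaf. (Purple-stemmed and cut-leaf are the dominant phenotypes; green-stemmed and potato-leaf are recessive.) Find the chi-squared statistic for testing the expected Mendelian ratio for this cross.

A dihybrid testcross with independent assortment gives a 1:1:1:1 ratio.
Under the 1:1:1:1 hypothesis (Σ ratio = 4, N = 89):
  purple-stemmed cut-leaf: 89 × 1/4 = 22.25
  purple-stemmed potato-leaf: 89 × 1/4 = 22.25
  green-stemmed cut-leaf: 89 × 1/4 = 22.25
  green-stemmed potato-leaf: 89 × 1/4 = 22.25
χ² = Σ (O − E)² / E
  purple-stemmed cut-leaf: (34 − 22.25)² / 22.25 = 6.2051
  purple-stemmed potato-leaf: (17 − 22.25)² / 22.25 = 1.2388
  green-stemmed cut-leaf: (22 − 22.25)² / 22.25 = 0.0028
  green-stemmed potato-leaf: (16 − 22.25)² / 22.25 = 1.7556
χ² = 6.2051 + 1.2388 + 0.0028 + 1.7556 = 9.2023 ≈ 9.202

9.202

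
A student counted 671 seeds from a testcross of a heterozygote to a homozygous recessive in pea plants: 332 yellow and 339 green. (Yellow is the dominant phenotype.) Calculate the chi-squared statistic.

0.073

A testcross of a heterozygote (Aa × aa) gives a 1:1 phenotypic ratio.
Under the 1:1 hypothesis (Σ ratio = 2, N = 671):
  yellow: 671 × 1/2 = 335.5
  green: 671 × 1/2 = 335.5
χ² = Σ (O − E)² / E
  yellow: (332 − 335.5)² / 335.5 = 0.0365
  green: (339 − 335.5)² / 335.5 = 0.0365
χ² = 0.0365 + 0.0365 = 0.073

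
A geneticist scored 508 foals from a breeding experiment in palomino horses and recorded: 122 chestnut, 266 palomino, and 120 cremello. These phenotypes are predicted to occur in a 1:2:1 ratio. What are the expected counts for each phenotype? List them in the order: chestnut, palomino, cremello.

Total ratio parts = 4. Expected numbers out of 508:
  chestnut: 508 × 1/4 = 127
  palomino: 508 × 2/4 = 254
  cremello: 508 × 1/4 = 127

127, 254, 127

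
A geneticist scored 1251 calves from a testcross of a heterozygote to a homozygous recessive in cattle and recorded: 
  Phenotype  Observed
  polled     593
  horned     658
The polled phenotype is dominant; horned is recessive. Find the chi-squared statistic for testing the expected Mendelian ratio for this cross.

A testcross of a heterozygote (Aa × aa) gives a 1:1 phenotypic ratio.
Under the 1:1 hypothesis (Σ ratio = 2, N = 1251):
  polled: 1251 × 1/2 = 625.5
  horned: 1251 × 1/2 = 625.5
χ² = Σ (O − E)² / E
  polled: (593 − 625.5)² / 625.5 = 1.6886
  horned: (658 − 625.5)² / 625.5 = 1.6886
χ² = 1.6886 + 1.6886 = 3.3772 ≈ 3.377

3.377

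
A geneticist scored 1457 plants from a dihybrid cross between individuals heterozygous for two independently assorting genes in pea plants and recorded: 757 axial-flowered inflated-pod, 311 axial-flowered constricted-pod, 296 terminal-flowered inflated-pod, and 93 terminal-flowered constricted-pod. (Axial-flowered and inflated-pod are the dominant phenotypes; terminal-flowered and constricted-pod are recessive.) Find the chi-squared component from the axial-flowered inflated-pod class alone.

4.776

A dihybrid F₂ with independent assortment and complete dominance at both loci gives a 9:3:3:1 phenotypic ratio.
The 9:3:3:1 ratio has 16 parts, so with N = 1457 the expected counts are:
  axial-flowered inflated-pod: 1457 × 9/16 = 819.5625
  axial-flowered constricted-pod: 1457 × 3/16 = 273.1875
  terminal-flowered inflated-pod: 1457 × 3/16 = 273.1875
  terminal-flowered constricted-pod: 1457 × 1/16 = 91.0625
Contribution of axial-flowered inflated-pod: (757 − 819.5625)² / 819.5625 = 4.7758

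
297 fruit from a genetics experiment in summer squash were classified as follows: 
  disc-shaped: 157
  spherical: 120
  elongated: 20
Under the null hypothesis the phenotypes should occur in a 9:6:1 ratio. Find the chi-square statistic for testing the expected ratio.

1.385

Under the 9:6:1 hypothesis (Σ ratio = 16, N = 297):
  disc-shaped: 297 × 9/16 = 167.0625
  spherical: 297 × 6/16 = 111.375
  elongated: 297 × 1/16 = 18.5625
χ² = Σ (O − E)² / E
  disc-shaped: (157 − 167.0625)² / 167.0625 = 0.6061
  spherical: (120 − 111.375)² / 111.375 = 0.6679
  elongated: (20 − 18.5625)² / 18.5625 = 0.1113
χ² = 0.6061 + 0.6679 + 0.1113 = 1.3853 ≈ 1.385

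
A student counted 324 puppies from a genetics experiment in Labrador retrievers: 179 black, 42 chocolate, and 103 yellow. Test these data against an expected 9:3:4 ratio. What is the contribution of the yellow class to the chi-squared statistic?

Total ratio parts = 16. Expected numbers out of 324:
  black: 324 × 9/16 = 182.25
  chocolate: 324 × 3/16 = 60.75
  yellow: 324 × 4/16 = 81
Contribution of yellow: (103 − 81)² / 81 = 5.9753

5.975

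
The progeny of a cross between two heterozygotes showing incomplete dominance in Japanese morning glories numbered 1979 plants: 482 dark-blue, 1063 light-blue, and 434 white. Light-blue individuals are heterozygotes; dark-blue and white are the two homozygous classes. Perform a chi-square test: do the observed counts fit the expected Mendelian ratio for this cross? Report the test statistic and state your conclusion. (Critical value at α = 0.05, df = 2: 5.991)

13.248; not consistent

With incomplete dominance, a heterozygote × heterozygote cross gives a 1:2:1 phenotypic ratio.
Expected counts for N = 1979 under a 1:2:1 ratio (total parts = 4):
  dark-blue: 1979 × 1/4 = 494.75
  light-blue: 1979 × 2/4 = 989.5
  white: 1979 × 1/4 = 494.75
χ² = Σ (O − E)² / E
  dark-blue: (482 − 494.75)² / 494.75 = 0.3286
  light-blue: (1063 − 989.5)² / 989.5 = 5.4596
  white: (434 − 494.75)² / 494.75 = 7.4594
χ² = 0.3286 + 5.4596 + 7.4594 = 13.2476 ≈ 13.248
Degrees of freedom = 3 − 1 = 2; critical value at α = 0.05 is 5.991.
Since 13.248 > 5.991, we reject the null hypothesis — the data do not fit the 1:2:1 ratio.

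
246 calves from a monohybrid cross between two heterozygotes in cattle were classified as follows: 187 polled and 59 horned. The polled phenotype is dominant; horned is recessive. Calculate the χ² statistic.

For a monohybrid cross between heterozygotes with complete dominance, the expected phenotypic ratio is 3:1.
The 3:1 ratio has 4 parts, so with N = 246 the expected counts are:
  polled: 246 × 3/4 = 184.5
  horned: 246 × 1/4 = 61.5
χ² = Σ (O − E)² / E
  polled: (187 − 184.5)² / 184.5 = 0.0339
  horned: (59 − 61.5)² / 61.5 = 0.1016
χ² = 0.0339 + 0.1016 = 0.1355 ≈ 0.136

0.136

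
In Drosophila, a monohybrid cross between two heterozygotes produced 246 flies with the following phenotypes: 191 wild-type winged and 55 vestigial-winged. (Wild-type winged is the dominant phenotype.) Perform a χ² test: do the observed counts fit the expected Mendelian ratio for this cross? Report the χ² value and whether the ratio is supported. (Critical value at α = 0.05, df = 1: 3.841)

For a monohybrid cross between heterozygotes with complete dominance, the expected phenotypic ratio is 3:1.
Under the 3:1 hypothesis (Σ ratio = 4, N = 246):
  wild-type winged: 246 × 3/4 = 184.5
  vestigial-winged: 246 × 1/4 = 61.5
χ² = Σ (O − E)² / E
  wild-type winged: (191 − 184.5)² / 184.5 = 0.2290
  vestigial-winged: (55 − 61.5)² / 61.5 = 0.6870
χ² = 0.2290 + 0.6870 = 0.916
Degrees of freedom = 2 − 1 = 1; critical value at α = 0.05 is 3.841.
Since 0.916 < 3.841, we fail to reject the null hypothesis — the data are consistent with the 3:1 ratio.

0.916; consistent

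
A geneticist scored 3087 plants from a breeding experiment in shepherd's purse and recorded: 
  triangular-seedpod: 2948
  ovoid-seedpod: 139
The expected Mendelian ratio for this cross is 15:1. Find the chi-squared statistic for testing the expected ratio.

Under the 15:1 hypothesis (Σ ratio = 16, N = 3087):
  triangular-seedpod: 3087 × 15/16 = 2894.0625
  ovoid-seedpod: 3087 × 1/16 = 192.9375
χ² = Σ (O − E)² / E
  triangular-seedpod: (2948 − 2894.0625)² / 2894.0625 = 1.0052
  ovoid-seedpod: (139 − 192.9375)² / 192.9375 = 15.0787
χ² = 1.0052 + 15.0787 = 16.0839 ≈ 16.084

16.084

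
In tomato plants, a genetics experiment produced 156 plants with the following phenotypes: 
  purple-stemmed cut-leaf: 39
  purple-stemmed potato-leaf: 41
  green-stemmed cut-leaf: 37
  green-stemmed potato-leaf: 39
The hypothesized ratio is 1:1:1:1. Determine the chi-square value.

Under the 1:1:1:1 hypothesis (Σ ratio = 4, N = 156):
  purple-stemmed cut-leaf: 156 × 1/4 = 39
  purple-stemmed potato-leaf: 156 × 1/4 = 39
  green-stemmed cut-leaf: 156 × 1/4 = 39
  green-stemmed potato-leaf: 156 × 1/4 = 39
χ² = Σ (O − E)² / E
  purple-stemmed cut-leaf: (39 − 39)² / 39 = 0.0000
  purple-stemmed potato-leaf: (41 − 39)² / 39 = 0.1026
  green-stemmed cut-leaf: (37 − 39)² / 39 = 0.1026
  green-stemmed potato-leaf: (39 − 39)² / 39 = 0.0000
χ² = 0.0000 + 0.1026 + 0.1026 + 0.0000 = 0.2052 ≈ 0.205

0.205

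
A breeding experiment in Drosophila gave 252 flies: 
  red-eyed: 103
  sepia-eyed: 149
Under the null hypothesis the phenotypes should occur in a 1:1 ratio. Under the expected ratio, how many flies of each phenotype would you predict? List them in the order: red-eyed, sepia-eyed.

Expected counts for N = 252 under a 1:1 ratio (total parts = 2):
  red-eyed: 252 × 1/2 = 126
  sepia-eyed: 252 × 1/2 = 126

126, 126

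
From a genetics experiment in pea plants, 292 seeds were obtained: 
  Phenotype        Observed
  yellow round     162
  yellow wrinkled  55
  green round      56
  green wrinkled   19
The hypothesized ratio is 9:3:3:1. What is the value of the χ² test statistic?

Expected counts for N = 292 under a 9:3:3:1 ratio (total parts = 16):
  yellow round: 292 × 9/16 = 164.25
  yellow wrinkled: 292 × 3/16 = 54.75
  green round: 292 × 3/16 = 54.75
  green wrinkled: 292 × 1/16 = 18.25
χ² = Σ (O − E)² / E
  yellow round: (162 − 164.25)² / 164.25 = 0.0308
  yellow wrinkled: (55 − 54.75)² / 54.75 = 0.0011
  green round: (56 − 54.75)² / 54.75 = 0.0285
  green wrinkled: (19 − 18.25)² / 18.25 = 0.0308
χ² = 0.0308 + 0.0011 + 0.0285 + 0.0308 = 0.0912 ≈ 0.091

0.091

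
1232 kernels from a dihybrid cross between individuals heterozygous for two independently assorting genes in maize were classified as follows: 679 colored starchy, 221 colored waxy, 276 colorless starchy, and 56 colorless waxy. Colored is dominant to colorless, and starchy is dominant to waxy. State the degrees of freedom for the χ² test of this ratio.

A dihybrid F₂ with independent assortment and complete dominance at both loci gives a 9:3:3:1 phenotypic ratio.
A goodness-of-fit test with 4 phenotype classes has df = 4 − 1 = 3.

3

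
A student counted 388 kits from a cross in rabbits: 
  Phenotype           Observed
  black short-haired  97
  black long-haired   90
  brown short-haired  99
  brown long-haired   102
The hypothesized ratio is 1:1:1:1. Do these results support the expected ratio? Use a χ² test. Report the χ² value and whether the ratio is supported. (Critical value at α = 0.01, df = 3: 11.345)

0.804; consistent

Expected counts for N = 388 under a 1:1:1:1 ratio (total parts = 4):
  black short-haired: 388 × 1/4 = 97
  black long-haired: 388 × 1/4 = 97
  brown short-haired: 388 × 1/4 = 97
  brown long-haired: 388 × 1/4 = 97
χ² = Σ (O − E)² / E
  black short-haired: (97 − 97)² / 97 = 0.0000
  black long-haired: (90 − 97)² / 97 = 0.5052
  brown short-haired: (99 − 97)² / 97 = 0.0412
  brown long-haired: (102 − 97)² / 97 = 0.2577
χ² = 0.0000 + 0.5052 + 0.0412 + 0.2577 = 0.8041 ≈ 0.804
Degrees of freedom = 4 − 1 = 3; critical value at α = 0.01 is 11.345.
Since 0.804 < 11.345, we fail to reject the null hypothesis — the data are consistent with the 1:1:1:1 ratio.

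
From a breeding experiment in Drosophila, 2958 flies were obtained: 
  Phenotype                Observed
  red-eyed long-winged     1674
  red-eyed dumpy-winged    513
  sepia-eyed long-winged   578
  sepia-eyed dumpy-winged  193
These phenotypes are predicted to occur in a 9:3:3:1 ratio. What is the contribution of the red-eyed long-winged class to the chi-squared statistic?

0.062

Total ratio parts = 16. Expected numbers out of 2958:
  red-eyed long-winged: 2958 × 9/16 = 1663.875
  red-eyed dumpy-winged: 2958 × 3/16 = 554.625
  sepia-eyed long-winged: 2958 × 3/16 = 554.625
  sepia-eyed dumpy-winged: 2958 × 1/16 = 184.875
Contribution of red-eyed long-winged: (1674 − 1663.875)² / 1663.875 = 0.0616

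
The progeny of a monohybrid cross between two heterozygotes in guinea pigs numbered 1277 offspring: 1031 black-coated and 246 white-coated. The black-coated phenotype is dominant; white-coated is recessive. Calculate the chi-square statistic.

For a monohybrid cross between heterozygotes with complete dominance, the expected phenotypic ratio is 3:1.
Total ratio parts = 4. Expected numbers out of 1277:
  black-coated: 1277 × 3/4 = 957.75
  white-coated: 1277 × 1/4 = 319.25
χ² = Σ (O − E)² / E
  black-coated: (1031 − 957.75)² / 957.75 = 5.6023
  white-coated: (246 − 319.25)² / 319.25 = 16.8068
χ² = 5.6023 + 16.8068 = 22.4091 ≈ 22.409

22.409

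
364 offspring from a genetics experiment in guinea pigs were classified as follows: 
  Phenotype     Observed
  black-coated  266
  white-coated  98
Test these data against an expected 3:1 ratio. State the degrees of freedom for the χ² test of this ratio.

A goodness-of-fit test with 2 phenotype classes has df = 2 − 1 = 1.

1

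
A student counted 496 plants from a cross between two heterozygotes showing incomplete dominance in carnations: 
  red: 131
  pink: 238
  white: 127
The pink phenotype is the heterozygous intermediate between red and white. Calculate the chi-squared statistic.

0.871

With incomplete dominance, a heterozygote × heterozygote cross gives a 1:2:1 phenotypic ratio.
Under the 1:2:1 hypothesis (Σ ratio = 4, N = 496):
  red: 496 × 1/4 = 124
  pink: 496 × 2/4 = 248
  white: 496 × 1/4 = 124
χ² = Σ (O − E)² / E
  red: (131 − 124)² / 124 = 0.3952
  pink: (238 − 248)² / 248 = 0.4032
  white: (127 − 124)² / 124 = 0.0726
χ² = 0.3952 + 0.4032 + 0.0726 = 0.871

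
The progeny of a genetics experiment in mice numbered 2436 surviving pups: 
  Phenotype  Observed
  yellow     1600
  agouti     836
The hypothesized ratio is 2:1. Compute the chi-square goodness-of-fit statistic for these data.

Expected counts for N = 2436 under a 2:1 ratio (total parts = 3):
  yellow: 2436 × 2/3 = 1624
  agouti: 2436 × 1/3 = 812
χ² = Σ (O − E)² / E
  yellow: (1600 − 1624)² / 1624 = 0.3547
  agouti: (836 − 812)² / 812 = 0.7094
χ² = 0.3547 + 0.7094 = 1.0641 ≈ 1.064

1.064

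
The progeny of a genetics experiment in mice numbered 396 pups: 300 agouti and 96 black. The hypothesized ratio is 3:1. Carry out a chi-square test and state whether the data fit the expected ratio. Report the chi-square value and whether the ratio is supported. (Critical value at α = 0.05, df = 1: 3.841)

The 3:1 ratio has 4 parts, so with N = 396 the expected counts are:
  agouti: 396 × 3/4 = 297
  black: 396 × 1/4 = 99
χ² = Σ (O − E)² / E
  agouti: (300 − 297)² / 297 = 0.0303
  black: (96 − 99)² / 99 = 0.0909
χ² = 0.0303 + 0.0909 = 0.1212 ≈ 0.121
Degrees of freedom = 2 − 1 = 1; critical value at α = 0.05 is 3.841.
Since 0.121 < 3.841, we fail to reject the null hypothesis — the data are consistent with the 3:1 ratio.

0.121; consistent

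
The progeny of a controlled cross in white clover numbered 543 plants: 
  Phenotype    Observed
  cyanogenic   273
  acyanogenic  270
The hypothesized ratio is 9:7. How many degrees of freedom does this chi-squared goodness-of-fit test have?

1

A goodness-of-fit test with 2 phenotype classes has df = 2 − 1 = 1.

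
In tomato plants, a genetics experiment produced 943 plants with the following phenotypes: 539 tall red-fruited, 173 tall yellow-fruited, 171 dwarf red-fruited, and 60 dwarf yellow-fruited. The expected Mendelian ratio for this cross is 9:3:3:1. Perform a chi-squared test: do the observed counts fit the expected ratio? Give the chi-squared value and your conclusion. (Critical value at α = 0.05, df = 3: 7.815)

0.431; consistent

Expected counts for N = 943 under a 9:3:3:1 ratio (total parts = 16):
  tall red-fruited: 943 × 9/16 = 530.4375
  tall yellow-fruited: 943 × 3/16 = 176.8125
  dwarf red-fruited: 943 × 3/16 = 176.8125
  dwarf yellow-fruited: 943 × 1/16 = 58.9375
χ² = Σ (O − E)² / E
  tall red-fruited: (539 − 530.4375)² / 530.4375 = 0.1382
  tall yellow-fruited: (173 − 176.8125)² / 176.8125 = 0.0822
  dwarf red-fruited: (171 − 176.8125)² / 176.8125 = 0.1911
  dwarf yellow-fruited: (60 − 58.9375)² / 58.9375 = 0.0192
χ² = 0.1382 + 0.0822 + 0.1911 + 0.0192 = 0.4307 ≈ 0.431
Degrees of freedom = 4 − 1 = 3; critical value at α = 0.05 is 7.815.
Since 0.431 < 7.815, we fail to reject the null hypothesis — the data are consistent with the 9:3:3:1 ratio.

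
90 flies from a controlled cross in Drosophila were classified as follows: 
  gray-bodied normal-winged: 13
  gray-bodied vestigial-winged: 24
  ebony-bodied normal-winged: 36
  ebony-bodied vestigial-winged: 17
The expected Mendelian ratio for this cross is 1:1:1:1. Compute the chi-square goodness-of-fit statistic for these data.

13.556

Total ratio parts = 4. Expected numbers out of 90:
  gray-bodied normal-winged: 90 × 1/4 = 22.5
  gray-bodied vestigial-winged: 90 × 1/4 = 22.5
  ebony-bodied normal-winged: 90 × 1/4 = 22.5
  ebony-bodied vestigial-winged: 90 × 1/4 = 22.5
χ² = Σ (O − E)² / E
  gray-bodied normal-winged: (13 − 22.5)² / 22.5 = 4.0111
  gray-bodied vestigial-winged: (24 − 22.5)² / 22.5 = 0.1000
  ebony-bodied normal-winged: (36 − 22.5)² / 22.5 = 8.1000
  ebony-bodied vestigial-winged: (17 − 22.5)² / 22.5 = 1.3444
χ² = 4.0111 + 0.1000 + 8.1000 + 1.3444 = 13.5555 ≈ 13.556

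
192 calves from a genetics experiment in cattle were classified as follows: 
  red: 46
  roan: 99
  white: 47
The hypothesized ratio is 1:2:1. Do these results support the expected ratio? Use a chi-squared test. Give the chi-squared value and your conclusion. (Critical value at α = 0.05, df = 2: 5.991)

Expected counts for N = 192 under a 1:2:1 ratio (total parts = 4):
  red: 192 × 1/4 = 48
  roan: 192 × 2/4 = 96
  white: 192 × 1/4 = 48
χ² = Σ (O − E)² / E
  red: (46 − 48)² / 48 = 0.0833
  roan: (99 − 96)² / 96 = 0.0938
  white: (47 − 48)² / 48 = 0.0208
χ² = 0.0833 + 0.0938 + 0.0208 = 0.1979 ≈ 0.198
Degrees of freedom = 3 − 1 = 2; critical value at α = 0.05 is 5.991.
Since 0.198 < 5.991, we fail to reject the null hypothesis — the data are consistent with the 1:2:1 ratio.

0.198; consistent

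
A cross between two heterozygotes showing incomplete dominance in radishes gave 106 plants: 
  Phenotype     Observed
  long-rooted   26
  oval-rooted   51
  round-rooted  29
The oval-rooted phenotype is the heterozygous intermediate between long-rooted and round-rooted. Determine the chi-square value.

0.321

With incomplete dominance, a heterozygote × heterozygote cross gives a 1:2:1 phenotypic ratio.
Under the 1:2:1 hypothesis (Σ ratio = 4, N = 106):
  long-rooted: 106 × 1/4 = 26.5
  oval-rooted: 106 × 2/4 = 53
  round-rooted: 106 × 1/4 = 26.5
χ² = Σ (O − E)² / E
  long-rooted: (26 − 26.5)² / 26.5 = 0.0094
  oval-rooted: (51 − 53)² / 53 = 0.0755
  round-rooted: (29 − 26.5)² / 26.5 = 0.2358
χ² = 0.0094 + 0.0755 + 0.2358 = 0.3207 ≈ 0.321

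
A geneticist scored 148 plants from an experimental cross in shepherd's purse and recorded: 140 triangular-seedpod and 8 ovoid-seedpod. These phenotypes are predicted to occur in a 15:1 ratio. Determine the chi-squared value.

0.180

The 15:1 ratio has 16 parts, so with N = 148 the expected counts are:
  triangular-seedpod: 148 × 15/16 = 138.75
  ovoid-seedpod: 148 × 1/16 = 9.25
χ² = Σ (O − E)² / E
  triangular-seedpod: (140 − 138.75)² / 138.75 = 0.0113
  ovoid-seedpod: (8 − 9.25)² / 9.25 = 0.1689
χ² = 0.0113 + 0.1689 = 0.1802 ≈ 0.180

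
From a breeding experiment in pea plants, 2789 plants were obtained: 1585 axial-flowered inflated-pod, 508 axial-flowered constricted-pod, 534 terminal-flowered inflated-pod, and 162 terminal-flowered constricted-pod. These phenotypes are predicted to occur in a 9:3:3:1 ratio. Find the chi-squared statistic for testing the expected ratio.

Expected counts for N = 2789 under a 9:3:3:1 ratio (total parts = 16):
  axial-flowered inflated-pod: 2789 × 9/16 = 1568.8125
  axial-flowered constricted-pod: 2789 × 3/16 = 522.9375
  terminal-flowered inflated-pod: 2789 × 3/16 = 522.9375
  terminal-flowered constricted-pod: 2789 × 1/16 = 174.3125
χ² = Σ (O − E)² / E
  axial-flowered inflated-pod: (1585 − 1568.8125)² / 1568.8125 = 0.1670
  axial-flowered constricted-pod: (508 − 522.9375)² / 522.9375 = 0.4267
  terminal-flowered inflated-pod: (534 − 522.9375)² / 522.9375 = 0.2340
  terminal-flowered constricted-pod: (162 − 174.3125)² / 174.3125 = 0.8697
χ² = 0.1670 + 0.4267 + 0.2340 + 0.8697 = 1.6974 ≈ 1.697

1.697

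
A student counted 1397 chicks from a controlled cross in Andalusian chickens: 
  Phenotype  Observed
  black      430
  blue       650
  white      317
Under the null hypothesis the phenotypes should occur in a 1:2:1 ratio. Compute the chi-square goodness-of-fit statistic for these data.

Total ratio parts = 4. Expected numbers out of 1397:
  black: 1397 × 1/4 = 349.25
  blue: 1397 × 2/4 = 698.5
  white: 1397 × 1/4 = 349.25
χ² = Σ (O − E)² / E
  black: (430 − 349.25)² / 349.25 = 18.6702
  blue: (650 − 698.5)² / 698.5 = 3.3676
  white: (317 − 349.25)² / 349.25 = 2.9780
χ² = 18.6702 + 3.3676 + 2.9780 = 25.0158 ≈ 25.016

25.016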